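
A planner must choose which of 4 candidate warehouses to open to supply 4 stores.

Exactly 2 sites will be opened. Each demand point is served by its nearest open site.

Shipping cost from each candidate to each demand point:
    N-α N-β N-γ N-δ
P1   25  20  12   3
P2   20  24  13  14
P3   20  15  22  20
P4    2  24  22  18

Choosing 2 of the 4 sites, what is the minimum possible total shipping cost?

37

Open {P1, P4}.
  N-α→P4 2, N-β→P1 20, N-γ→P1 12, N-δ→P1 3  ⇒ total 37.
Compare {P1, P3}: total 50.
Compare {P2, P4}: total 53.
No size-2 selection does better; minimum is 37.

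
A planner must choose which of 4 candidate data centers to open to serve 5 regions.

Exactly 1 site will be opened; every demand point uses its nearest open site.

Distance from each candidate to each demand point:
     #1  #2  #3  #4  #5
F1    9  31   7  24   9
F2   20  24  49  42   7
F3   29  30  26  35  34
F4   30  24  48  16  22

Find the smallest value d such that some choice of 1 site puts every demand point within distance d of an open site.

31

Open {F1}.
  Farthest demand point is #2 at distance 31 (to F1); all others are ≤ 31.
With {F3} the worst case is 35.
With {F4} the worst case is 48.
No size-1 selection achieves below 31.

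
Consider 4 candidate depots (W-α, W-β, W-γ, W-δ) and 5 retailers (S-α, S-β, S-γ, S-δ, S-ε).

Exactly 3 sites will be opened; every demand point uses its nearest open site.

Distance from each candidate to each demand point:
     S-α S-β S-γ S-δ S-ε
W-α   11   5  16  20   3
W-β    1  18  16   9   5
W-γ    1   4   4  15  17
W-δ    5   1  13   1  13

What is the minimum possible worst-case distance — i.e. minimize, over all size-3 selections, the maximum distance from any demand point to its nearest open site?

Open {W-α, W-γ, W-δ}.
  Farthest demand point is S-γ at distance 4 (to W-γ); all others are ≤ 4.
With {W-β, W-γ, W-δ} the worst case is 5.
With {W-α, W-β, W-γ} the worst case is 9.
No size-3 selection achieves below 4.

4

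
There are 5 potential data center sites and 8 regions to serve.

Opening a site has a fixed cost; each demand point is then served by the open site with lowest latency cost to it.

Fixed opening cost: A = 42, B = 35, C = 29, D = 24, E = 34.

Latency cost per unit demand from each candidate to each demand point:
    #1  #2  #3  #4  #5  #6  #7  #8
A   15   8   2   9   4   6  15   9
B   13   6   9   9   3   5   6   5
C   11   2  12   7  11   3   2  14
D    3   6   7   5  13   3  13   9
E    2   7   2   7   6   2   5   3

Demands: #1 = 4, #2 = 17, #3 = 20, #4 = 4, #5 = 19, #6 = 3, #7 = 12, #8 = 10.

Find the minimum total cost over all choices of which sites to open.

325

Open {B, C, E}: assign each demand point to its cheapest open site.
  #1→E 4×2=8, #2→C 17×2=34, #3→E 20×2=40, #4→C 4×7=28, #5→B 19×3=57, #6→E 3×2=6, #7→C 12×2=24, #8→E 10×3=30
  latency cost 227, fixed 98 → total 325.
Compare {B, C, D, E}: latency cost 219 + fixed 122 = 341.
Compare {C, E}: latency cost 284 + fixed 63 = 347.
Compare {A, C, E}: latency cost 246 + fixed 105 = 351.
All other subsets cost ≥ 341. Minimum total cost: 325.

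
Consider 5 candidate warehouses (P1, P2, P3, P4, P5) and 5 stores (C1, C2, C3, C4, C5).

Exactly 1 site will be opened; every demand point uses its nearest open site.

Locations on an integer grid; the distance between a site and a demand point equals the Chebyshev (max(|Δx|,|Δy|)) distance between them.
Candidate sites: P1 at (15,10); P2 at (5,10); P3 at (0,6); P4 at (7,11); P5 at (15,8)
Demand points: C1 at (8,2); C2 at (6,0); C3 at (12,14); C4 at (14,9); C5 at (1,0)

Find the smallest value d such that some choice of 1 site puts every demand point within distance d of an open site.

Open {P2}.
  Farthest demand point is C2 at distance 10 (to P2); all others are ≤ 10.
With {P4} the worst case is 11.
With {P1} the worst case is 14.
No size-1 selection achieves below 10.

10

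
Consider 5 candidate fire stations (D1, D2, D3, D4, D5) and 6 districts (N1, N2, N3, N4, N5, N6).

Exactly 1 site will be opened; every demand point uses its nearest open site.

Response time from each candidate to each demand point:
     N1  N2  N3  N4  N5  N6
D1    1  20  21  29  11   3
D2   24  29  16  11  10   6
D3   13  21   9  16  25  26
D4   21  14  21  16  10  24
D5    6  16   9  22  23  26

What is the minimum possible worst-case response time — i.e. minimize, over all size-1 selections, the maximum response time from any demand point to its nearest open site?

24

Open {D4}.
  Farthest demand point is N6 at response time 24 (to D4); all others are ≤ 24.
With {D3} the worst case is 26.
With {D5} the worst case is 26.
No size-1 selection achieves below 24.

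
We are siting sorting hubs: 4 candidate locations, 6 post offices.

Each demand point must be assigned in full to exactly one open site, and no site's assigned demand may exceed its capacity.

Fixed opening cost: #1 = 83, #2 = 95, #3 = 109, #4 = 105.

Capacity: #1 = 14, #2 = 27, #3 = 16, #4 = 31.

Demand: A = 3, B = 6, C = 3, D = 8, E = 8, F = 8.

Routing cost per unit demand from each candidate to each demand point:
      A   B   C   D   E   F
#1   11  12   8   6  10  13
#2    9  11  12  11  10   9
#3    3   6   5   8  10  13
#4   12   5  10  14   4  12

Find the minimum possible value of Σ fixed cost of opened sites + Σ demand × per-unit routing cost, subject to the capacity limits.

451

Open {#1, #4}; cheapest assignment that respects the capacities:
  #1 (cap 14, load 14): A, C, D — cost 3×11 + 3×8 + 8×6 = 105
  #4 (cap 31, load 22): B, E, F — cost 6×5 + 8×4 + 8×12 = 158
  Shipping 263, fixed 188 → total 451.
  Any other capacity-feasible assignment to {#1, #4} ships for at least 263.
Compare {#3, #4}: its best feasible assignment gives total 460.
Compare {#2, #4}: its best feasible assignment gives total 479.
Every other set of open sites that can feasibly serve all demand totals ≥ 460 even under its best assignment. Minimum: 451.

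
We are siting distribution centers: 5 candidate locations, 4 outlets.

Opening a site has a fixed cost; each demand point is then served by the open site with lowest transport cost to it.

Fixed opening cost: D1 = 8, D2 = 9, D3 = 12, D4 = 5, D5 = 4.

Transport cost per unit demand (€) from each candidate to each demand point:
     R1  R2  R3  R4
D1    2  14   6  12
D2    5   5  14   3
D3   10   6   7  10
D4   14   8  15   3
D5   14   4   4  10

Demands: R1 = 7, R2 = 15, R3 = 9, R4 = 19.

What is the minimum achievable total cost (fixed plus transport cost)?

184

Open {D1, D4, D5}: assign each demand point to its cheapest open site.
  R1→D1 7×2=14, R2→D5 15×4=60, R3→D5 9×4=36, R4→D4 19×3=57
  transport cost 167, fixed 17 → total 184.
Compare {D1, D2, D5}: transport cost 167 + fixed 21 = 188.
Compare {D1, D2, D4, D5}: transport cost 167 + fixed 26 = 193.
Compare {D1, D3, D4, D5}: transport cost 167 + fixed 29 = 196.
All other subsets cost ≥ 188. Minimum total cost: 184.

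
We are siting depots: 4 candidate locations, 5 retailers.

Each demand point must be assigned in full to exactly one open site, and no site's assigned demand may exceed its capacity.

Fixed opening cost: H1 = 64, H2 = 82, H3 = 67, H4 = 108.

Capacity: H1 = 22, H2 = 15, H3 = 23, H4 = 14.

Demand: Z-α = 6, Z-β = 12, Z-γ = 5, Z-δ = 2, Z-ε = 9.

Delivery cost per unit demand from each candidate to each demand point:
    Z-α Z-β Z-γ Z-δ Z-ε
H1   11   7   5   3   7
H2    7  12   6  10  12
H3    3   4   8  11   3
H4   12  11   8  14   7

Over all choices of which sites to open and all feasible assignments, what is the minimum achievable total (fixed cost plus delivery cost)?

291

Open {H1, H3}; cheapest assignment that respects the capacities:
  H1 (cap 22, load 16): Z-γ, Z-δ, Z-ε — cost 5×5 + 2×3 + 9×7 = 94
  H3 (cap 23, load 18): Z-α, Z-β — cost 6×3 + 12×4 = 66
  Shipping 160, fixed 131 → total 291.
  Any other capacity-feasible assignment to {H1, H3} ships for at least 160.
Compare {H2, H3}: its best feasible assignment gives total 316.
Compare {H1, H2, H3}: its best feasible assignment gives total 361.
Every other set of open sites that can feasibly serve all demand totals ≥ 316 even under its best assignment. Minimum: 291.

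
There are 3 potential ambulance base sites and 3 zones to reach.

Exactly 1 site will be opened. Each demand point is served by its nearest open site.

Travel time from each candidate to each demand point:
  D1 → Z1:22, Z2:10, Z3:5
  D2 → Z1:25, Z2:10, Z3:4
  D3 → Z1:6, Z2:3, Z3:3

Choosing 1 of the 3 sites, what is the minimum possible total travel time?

Open {D3}.
  Z1→D3 6, Z2→D3 3, Z3→D3 3  ⇒ total 12.
Compare {D1}: total 37.
Compare {D2}: total 39.

12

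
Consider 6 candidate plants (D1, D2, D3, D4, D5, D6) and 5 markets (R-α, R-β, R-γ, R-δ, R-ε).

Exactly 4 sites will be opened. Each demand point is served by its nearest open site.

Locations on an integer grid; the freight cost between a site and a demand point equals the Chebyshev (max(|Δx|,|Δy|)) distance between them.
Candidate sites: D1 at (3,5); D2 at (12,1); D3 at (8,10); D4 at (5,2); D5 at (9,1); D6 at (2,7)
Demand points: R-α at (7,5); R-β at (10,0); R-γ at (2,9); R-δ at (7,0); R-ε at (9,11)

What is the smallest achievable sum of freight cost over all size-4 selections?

9

Open {D3, D4, D5, D6}.
  R-α→D4 3, R-β→D5 1, R-γ→D6 2, R-δ→D4 2, R-ε→D3 1  ⇒ total 9.
Compare {D1, D3, D5, D6}: total 10.
Compare {D2, D3, D4, D6}: total 10.
No size-4 selection does better; minimum is 9.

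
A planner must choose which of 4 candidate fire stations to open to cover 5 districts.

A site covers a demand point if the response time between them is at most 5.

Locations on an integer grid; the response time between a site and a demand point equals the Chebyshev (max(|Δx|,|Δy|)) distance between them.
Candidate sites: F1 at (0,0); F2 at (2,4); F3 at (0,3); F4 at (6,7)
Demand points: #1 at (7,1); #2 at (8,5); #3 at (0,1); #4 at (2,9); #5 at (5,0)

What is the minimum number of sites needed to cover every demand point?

Coverage sets (demand points within 5 of each site):
  F1: {#3, #5}
  F2: {#1, #3, #4, #5}
  F3: {#3, #5}
  F4: {#2, #4}
No single site covers all 5 demand points.
But {F2, F4} covers everything, so the minimum is 2.

2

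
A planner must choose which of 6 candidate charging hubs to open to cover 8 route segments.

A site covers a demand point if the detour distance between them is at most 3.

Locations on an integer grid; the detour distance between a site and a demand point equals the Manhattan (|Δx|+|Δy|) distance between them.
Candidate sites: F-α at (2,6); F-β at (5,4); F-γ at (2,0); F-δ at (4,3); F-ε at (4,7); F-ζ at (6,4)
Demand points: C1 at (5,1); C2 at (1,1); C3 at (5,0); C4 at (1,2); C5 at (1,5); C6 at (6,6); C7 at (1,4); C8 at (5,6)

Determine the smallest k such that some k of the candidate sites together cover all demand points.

Coverage sets (demand points within 3 of each site):
  F-α: {C5, C7, C8}
  F-β: {C1, C6, C8}
  F-γ: {C2, C3, C4}
  F-δ: {C1}
  F-ε: {C6, C8}
  F-ζ: {C6, C8}
No 2 sites suffice: every size-2 union leaves at least one demand point uncovered.
But {F-α, F-β, F-γ} covers everything, so the minimum is 3.

3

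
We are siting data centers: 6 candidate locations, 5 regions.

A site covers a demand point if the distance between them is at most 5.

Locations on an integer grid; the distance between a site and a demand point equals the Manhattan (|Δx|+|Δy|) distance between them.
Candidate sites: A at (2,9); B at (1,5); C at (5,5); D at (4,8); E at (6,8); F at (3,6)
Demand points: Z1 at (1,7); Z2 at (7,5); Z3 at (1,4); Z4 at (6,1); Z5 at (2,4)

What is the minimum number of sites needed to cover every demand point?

Coverage sets (demand points within 5 of each site):
  A: {Z1, Z5}
  B: {Z1, Z3, Z5}
  C: {Z2, Z3, Z4, Z5}
  D: {Z1}
  E: {Z2}
  F: {Z1, Z2, Z3, Z5}
No single site covers all 5 demand points.
But {A, C} covers everything, so the minimum is 2.

2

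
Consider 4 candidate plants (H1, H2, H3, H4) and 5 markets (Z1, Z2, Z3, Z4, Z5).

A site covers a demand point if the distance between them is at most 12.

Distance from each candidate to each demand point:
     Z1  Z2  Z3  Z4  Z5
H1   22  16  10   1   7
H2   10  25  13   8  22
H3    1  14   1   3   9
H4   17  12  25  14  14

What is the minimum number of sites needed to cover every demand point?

Coverage sets (demand points within 12 of each site):
  H1: {Z3, Z4, Z5}
  H2: {Z1, Z4}
  H3: {Z1, Z3, Z4, Z5}
  H4: {Z2}
No single site covers all 5 demand points.
But {H3, H4} covers everything, so the minimum is 2.

2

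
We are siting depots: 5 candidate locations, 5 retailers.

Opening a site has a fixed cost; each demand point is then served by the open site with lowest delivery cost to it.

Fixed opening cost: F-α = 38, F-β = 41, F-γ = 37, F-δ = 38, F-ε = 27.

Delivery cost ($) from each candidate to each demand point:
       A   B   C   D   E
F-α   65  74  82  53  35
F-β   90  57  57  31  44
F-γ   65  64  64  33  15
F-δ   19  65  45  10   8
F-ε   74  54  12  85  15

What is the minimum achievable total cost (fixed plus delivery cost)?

Open {F-δ, F-ε}: assign each demand point to its cheapest open site.
  A→F-δ 19, B→F-ε 54, C→F-ε 12, D→F-δ 10, E→F-δ 8
  delivery cost 103, fixed 65 → total 168.
Compare {F-δ}: delivery cost 147 + fixed 38 = 185.
Compare {F-γ, F-δ, F-ε}: delivery cost 103 + fixed 102 = 205.
Compare {F-α, F-δ, F-ε}: delivery cost 103 + fixed 103 = 206.
All other subsets cost ≥ 185. Minimum total cost: 168.

168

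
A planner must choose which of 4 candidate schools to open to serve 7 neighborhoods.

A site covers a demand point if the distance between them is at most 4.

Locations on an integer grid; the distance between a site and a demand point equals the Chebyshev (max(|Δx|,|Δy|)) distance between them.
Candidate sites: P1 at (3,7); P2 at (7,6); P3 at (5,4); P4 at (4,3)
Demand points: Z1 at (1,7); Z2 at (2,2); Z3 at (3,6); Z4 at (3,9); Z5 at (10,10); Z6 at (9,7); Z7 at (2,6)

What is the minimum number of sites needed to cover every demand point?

2

Coverage sets (demand points within 4 of each site):
  P1: {Z1, Z3, Z4, Z7}
  P2: {Z3, Z4, Z5, Z6}
  P3: {Z1, Z2, Z3, Z6, Z7}
  P4: {Z1, Z2, Z3, Z7}
No single site covers all 7 demand points.
But {P2, P3} covers everything, so the minimum is 2.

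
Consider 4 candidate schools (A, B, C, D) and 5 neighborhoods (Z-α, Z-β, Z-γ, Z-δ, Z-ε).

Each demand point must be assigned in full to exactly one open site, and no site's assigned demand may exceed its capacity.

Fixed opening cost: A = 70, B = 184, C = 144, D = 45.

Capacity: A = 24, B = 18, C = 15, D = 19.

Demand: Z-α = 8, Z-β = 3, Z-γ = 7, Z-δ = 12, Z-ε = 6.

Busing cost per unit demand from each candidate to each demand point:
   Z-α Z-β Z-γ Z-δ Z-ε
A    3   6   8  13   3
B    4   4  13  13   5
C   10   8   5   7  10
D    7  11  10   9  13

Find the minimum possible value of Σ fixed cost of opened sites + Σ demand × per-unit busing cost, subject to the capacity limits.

339

Open {A, D}; cheapest assignment that respects the capacities:
  A (cap 24, load 24): Z-α, Z-β, Z-γ, Z-ε — cost 8×3 + 3×6 + 7×8 + 6×3 = 116
  D (cap 19, load 12): Z-δ — cost 12×9 = 108
  Shipping 224, fixed 115 → total 339.
  Any other capacity-feasible assignment to {A, D} ships for at least 224.
Compare {A, C}: its best feasible assignment gives total 414.
Compare {A, C, D}: its best feasible assignment gives total 459.
Every other set of open sites that can feasibly serve all demand totals ≥ 414 even under its best assignment. Minimum: 339.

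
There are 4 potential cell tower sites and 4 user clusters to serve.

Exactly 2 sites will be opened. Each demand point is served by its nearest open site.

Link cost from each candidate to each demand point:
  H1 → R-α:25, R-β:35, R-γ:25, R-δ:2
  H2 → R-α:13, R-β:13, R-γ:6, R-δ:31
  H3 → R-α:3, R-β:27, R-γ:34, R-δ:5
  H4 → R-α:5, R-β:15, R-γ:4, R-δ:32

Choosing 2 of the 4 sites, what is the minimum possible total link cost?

Open {H1, H4}.
  R-α→H4 5, R-β→H4 15, R-γ→H4 4, R-δ→H1 2  ⇒ total 26.
Compare {H2, H3}: total 27.
Compare {H3, H4}: total 27.
No size-2 selection does better; minimum is 26.

26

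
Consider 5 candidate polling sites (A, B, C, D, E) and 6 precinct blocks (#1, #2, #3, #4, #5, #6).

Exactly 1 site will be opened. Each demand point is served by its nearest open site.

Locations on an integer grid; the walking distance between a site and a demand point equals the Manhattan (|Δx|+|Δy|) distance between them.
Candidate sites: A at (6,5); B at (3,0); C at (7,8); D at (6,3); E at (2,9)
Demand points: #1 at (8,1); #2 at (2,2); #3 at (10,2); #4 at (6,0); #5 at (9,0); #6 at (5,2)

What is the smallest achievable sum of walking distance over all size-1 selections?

Open {D}.
  #1→D 4, #2→D 5, #3→D 5, #4→D 3, #5→D 6, #6→D 2  ⇒ total 25.
Compare {B}: total 31.
Compare {A}: total 37.
No size-1 selection does better; minimum is 25.

25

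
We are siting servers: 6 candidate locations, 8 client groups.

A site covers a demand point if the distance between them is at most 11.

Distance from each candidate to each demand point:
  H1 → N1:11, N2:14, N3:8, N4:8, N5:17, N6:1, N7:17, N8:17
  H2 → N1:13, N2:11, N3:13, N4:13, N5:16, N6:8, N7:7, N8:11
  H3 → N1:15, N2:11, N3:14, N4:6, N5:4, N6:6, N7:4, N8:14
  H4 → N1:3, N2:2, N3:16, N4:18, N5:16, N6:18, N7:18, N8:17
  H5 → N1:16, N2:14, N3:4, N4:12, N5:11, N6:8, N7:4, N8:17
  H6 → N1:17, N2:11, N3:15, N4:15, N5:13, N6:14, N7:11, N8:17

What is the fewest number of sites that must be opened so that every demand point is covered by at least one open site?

3

Coverage sets (demand points within 11 of each site):
  H1: {N1, N3, N4, N6}
  H2: {N2, N6, N7, N8}
  H3: {N2, N4, N5, N6, N7}
  H4: {N1, N2}
  H5: {N3, N5, N6, N7}
  H6: {N2, N7}
No 2 sites suffice: every size-2 union leaves at least one demand point uncovered.
But {H1, H2, H3} covers everything, so the minimum is 3.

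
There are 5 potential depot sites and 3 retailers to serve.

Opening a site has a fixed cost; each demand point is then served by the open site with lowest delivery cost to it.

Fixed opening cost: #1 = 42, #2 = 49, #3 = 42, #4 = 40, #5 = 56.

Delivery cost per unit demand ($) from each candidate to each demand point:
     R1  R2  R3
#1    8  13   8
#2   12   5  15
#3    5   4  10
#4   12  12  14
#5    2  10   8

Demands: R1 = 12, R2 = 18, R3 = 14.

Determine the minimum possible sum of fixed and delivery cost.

Open {#3, #5}: assign each demand point to its cheapest open site.
  R1→#5 12×2=24, R2→#3 18×4=72, R3→#5 14×8=112
  delivery cost 208, fixed 98 → total 306.
Compare {#3}: delivery cost 272 + fixed 42 = 314.
Compare {#1, #3}: delivery cost 244 + fixed 84 = 328.
Compare {#2, #5}: delivery cost 226 + fixed 105 = 331.
All other subsets cost ≥ 314. Minimum total cost: 306.

306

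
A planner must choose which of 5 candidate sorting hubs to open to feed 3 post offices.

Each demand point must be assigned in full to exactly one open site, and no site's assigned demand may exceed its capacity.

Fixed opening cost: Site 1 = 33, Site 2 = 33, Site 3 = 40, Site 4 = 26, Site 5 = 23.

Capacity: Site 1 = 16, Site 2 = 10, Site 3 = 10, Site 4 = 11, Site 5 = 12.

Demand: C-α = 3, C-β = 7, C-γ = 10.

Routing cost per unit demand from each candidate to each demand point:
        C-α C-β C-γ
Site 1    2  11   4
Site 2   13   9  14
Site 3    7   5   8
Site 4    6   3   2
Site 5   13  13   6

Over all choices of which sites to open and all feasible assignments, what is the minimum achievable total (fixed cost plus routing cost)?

126

Open {Site 1, Site 4}; cheapest assignment that respects the capacities:
  Site 1 (cap 16, load 13): C-α, C-γ — cost 3×2 + 10×4 = 46
  Site 4 (cap 11, load 7): C-β — cost 7×3 = 21
  Shipping 67, fixed 59 → total 126.
  Any other capacity-feasible assignment to {Site 1, Site 4} ships for at least 67.
Compare {Site 3, Site 4}: its best feasible assignment gives total 142.
Compare {Site 4, Site 5}: its best feasible assignment gives total 148.
Every other set of open sites that can feasibly serve all demand totals ≥ 142 even under its best assignment. Minimum: 126.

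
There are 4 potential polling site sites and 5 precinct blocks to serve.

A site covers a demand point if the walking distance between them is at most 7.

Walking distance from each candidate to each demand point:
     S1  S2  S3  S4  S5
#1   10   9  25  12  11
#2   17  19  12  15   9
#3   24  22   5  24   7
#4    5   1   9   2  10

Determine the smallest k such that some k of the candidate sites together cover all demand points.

Coverage sets (demand points within 7 of each site):
  #1: {}
  #2: {}
  #3: {S3, S5}
  #4: {S1, S2, S4}
No single site covers all 5 demand points.
But {#3, #4} covers everything, so the minimum is 2.

2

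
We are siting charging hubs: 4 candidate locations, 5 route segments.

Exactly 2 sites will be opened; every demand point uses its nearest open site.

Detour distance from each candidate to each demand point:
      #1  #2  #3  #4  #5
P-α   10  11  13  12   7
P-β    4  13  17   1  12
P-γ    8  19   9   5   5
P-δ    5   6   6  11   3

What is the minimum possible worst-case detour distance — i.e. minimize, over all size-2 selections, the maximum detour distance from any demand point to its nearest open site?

6

Open {P-β, P-δ}.
  Farthest demand point is #2 at detour distance 6 (to P-δ); all others are ≤ 6.
With {P-γ, P-δ} the worst case is 6.
With {P-α, P-γ} the worst case is 11.
No size-2 selection achieves below 6.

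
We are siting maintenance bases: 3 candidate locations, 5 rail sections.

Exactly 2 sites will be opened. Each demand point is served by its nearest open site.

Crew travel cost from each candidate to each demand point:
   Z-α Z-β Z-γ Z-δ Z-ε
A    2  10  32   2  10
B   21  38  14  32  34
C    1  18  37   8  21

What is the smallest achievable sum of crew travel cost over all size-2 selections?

38

Open {A, B}.
  Z-α→A 2, Z-β→A 10, Z-γ→B 14, Z-δ→A 2, Z-ε→A 10  ⇒ total 38.
Compare {A, C}: total 55.
Compare {B, C}: total 62.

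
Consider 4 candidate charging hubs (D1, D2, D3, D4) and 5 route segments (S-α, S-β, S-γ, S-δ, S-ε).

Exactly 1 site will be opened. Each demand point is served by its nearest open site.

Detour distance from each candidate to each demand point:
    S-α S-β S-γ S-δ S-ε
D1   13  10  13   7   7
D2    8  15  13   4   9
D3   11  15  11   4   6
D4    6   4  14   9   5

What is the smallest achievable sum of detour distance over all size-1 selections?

Open {D4}.
  S-α→D4 6, S-β→D4 4, S-γ→D4 14, S-δ→D4 9, S-ε→D4 5  ⇒ total 38.
Compare {D3}: total 47.
Compare {D2}: total 49.
No size-1 selection does better; minimum is 38.

38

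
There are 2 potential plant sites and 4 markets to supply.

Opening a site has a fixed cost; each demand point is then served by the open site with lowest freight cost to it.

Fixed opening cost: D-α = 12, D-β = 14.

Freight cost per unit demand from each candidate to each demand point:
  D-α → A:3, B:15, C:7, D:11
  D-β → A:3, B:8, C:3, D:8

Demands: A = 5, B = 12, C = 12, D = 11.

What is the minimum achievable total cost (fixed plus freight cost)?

Open {D-β}: assign each demand point to its cheapest open site.
  A→D-β 5×3=15, B→D-β 12×8=96, C→D-β 12×3=36, D→D-β 11×8=88
  freight cost 235, fixed 14 → total 249.
Compare {D-α, D-β}: freight cost 235 + fixed 26 = 261.
Compare {D-α}: freight cost 400 + fixed 12 = 412.

249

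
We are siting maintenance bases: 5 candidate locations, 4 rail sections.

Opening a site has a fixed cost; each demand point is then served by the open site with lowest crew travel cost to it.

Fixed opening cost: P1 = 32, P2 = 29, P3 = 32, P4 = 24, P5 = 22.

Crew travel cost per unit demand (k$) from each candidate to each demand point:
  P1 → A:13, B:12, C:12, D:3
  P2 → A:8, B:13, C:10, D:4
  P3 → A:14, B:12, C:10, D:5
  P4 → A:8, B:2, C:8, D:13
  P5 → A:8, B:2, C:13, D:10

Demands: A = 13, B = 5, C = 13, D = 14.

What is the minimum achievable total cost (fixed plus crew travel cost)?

Open {P1, P4}: assign each demand point to its cheapest open site.
  A→P4 13×8=104, B→P4 5×2=10, C→P4 13×8=104, D→P1 14×3=42
  crew travel cost 260, fixed 56 → total 316.
Compare {P2, P4}: crew travel cost 274 + fixed 53 = 327.
Compare {P1, P4, P5}: crew travel cost 260 + fixed 78 = 338.
Compare {P3, P4}: crew travel cost 288 + fixed 56 = 344.
All other subsets cost ≥ 327. Minimum total cost: 316.

316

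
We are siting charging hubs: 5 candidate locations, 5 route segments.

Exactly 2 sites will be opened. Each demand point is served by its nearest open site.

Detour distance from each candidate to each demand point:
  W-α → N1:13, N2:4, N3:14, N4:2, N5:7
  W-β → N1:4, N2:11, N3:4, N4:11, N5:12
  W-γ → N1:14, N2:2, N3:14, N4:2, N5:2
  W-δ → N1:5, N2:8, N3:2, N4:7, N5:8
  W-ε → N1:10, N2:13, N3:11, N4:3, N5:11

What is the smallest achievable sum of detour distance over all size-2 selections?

13

Open {W-γ, W-δ}.
  N1→W-δ 5, N2→W-γ 2, N3→W-δ 2, N4→W-γ 2, N5→W-γ 2  ⇒ total 13.
Compare {W-β, W-γ}: total 14.
Compare {W-α, W-δ}: total 20.
No size-2 selection does better; minimum is 13.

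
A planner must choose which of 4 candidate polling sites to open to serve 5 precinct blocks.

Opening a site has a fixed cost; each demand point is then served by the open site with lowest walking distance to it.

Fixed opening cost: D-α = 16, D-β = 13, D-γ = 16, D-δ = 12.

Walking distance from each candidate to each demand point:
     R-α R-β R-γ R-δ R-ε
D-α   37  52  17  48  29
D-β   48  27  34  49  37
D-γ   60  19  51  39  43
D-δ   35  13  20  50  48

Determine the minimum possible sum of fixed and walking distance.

170

Open {D-α, D-δ}: assign each demand point to its cheapest open site.
  R-α→D-δ 35, R-β→D-δ 13, R-γ→D-α 17, R-δ→D-α 48, R-ε→D-α 29
  walking distance 142, fixed 28 → total 170.
Compare {D-α, D-γ}: walking distance 141 + fixed 32 = 173.
Compare {D-α, D-γ, D-δ}: walking distance 133 + fixed 44 = 177.
Compare {D-δ}: walking distance 166 + fixed 12 = 178.
All other subsets cost ≥ 173. Minimum total cost: 170.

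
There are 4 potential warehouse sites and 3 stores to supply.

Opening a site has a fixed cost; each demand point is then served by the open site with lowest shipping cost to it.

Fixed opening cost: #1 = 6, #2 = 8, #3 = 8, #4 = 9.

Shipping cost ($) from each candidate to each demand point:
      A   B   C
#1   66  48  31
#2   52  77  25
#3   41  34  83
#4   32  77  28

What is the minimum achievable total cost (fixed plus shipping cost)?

Open {#3, #4}: assign each demand point to its cheapest open site.
  A→#4 32, B→#3 34, C→#4 28
  shipping cost 94, fixed 17 → total 111.
Compare {#2, #3}: shipping cost 100 + fixed 16 = 116.
Compare {#2, #3, #4}: shipping cost 91 + fixed 25 = 116.
Compare {#1, #3, #4}: shipping cost 94 + fixed 23 = 117.
All other subsets cost ≥ 116. Minimum total cost: 111.

111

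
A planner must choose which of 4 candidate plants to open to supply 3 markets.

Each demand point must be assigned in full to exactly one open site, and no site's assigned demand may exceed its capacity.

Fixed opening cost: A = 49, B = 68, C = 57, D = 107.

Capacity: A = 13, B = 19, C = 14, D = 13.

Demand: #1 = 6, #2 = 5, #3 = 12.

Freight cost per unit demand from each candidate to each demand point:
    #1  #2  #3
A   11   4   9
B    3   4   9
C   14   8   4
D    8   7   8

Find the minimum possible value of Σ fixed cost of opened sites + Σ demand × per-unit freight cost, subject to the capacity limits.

211

Open {B, C}; cheapest assignment that respects the capacities:
  B (cap 19, load 11): #1, #2 — cost 6×3 + 5×4 = 38
  C (cap 14, load 12): #3 — cost 12×4 = 48
  Shipping 86, fixed 125 → total 211.
  Any other capacity-feasible assignment to {B, C} ships for at least 86.
Compare {A, C}: its best feasible assignment gives total 240.
Compare {A, B, C}: its best feasible assignment gives total 260.
Every other set of open sites that can feasibly serve all demand totals ≥ 240 even under its best assignment. Minimum: 211.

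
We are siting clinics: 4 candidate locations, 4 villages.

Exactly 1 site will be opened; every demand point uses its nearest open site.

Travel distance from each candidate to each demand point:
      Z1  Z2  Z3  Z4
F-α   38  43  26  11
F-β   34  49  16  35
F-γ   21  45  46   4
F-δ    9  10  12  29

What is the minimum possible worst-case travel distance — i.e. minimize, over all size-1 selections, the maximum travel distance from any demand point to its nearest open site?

29

Open {F-δ}.
  Farthest demand point is Z4 at travel distance 29 (to F-δ); all others are ≤ 29.
With {F-α} the worst case is 43.
With {F-γ} the worst case is 46.
No size-1 selection achieves below 29.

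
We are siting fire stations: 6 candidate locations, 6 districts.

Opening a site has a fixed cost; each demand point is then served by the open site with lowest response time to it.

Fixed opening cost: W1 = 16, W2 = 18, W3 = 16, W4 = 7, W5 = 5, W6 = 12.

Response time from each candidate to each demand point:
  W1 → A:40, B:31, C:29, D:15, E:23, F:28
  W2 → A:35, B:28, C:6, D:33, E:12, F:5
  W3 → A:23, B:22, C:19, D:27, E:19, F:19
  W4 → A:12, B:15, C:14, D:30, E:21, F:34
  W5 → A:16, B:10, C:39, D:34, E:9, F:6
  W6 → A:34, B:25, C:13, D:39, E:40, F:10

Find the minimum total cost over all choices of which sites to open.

93

Open {W4, W5}: assign each demand point to its cheapest open site.
  A→W4 12, B→W5 10, C→W4 14, D→W4 30, E→W5 9, F→W5 6
  response time 81, fixed 12 → total 93.
Compare {W1, W4, W5}: response time 66 + fixed 28 = 94.
Compare {W1, W2, W5}: response time 61 + fixed 39 = 100.
Compare {W2, W5}: response time 79 + fixed 23 = 102.
All other subsets cost ≥ 94. Minimum total cost: 93.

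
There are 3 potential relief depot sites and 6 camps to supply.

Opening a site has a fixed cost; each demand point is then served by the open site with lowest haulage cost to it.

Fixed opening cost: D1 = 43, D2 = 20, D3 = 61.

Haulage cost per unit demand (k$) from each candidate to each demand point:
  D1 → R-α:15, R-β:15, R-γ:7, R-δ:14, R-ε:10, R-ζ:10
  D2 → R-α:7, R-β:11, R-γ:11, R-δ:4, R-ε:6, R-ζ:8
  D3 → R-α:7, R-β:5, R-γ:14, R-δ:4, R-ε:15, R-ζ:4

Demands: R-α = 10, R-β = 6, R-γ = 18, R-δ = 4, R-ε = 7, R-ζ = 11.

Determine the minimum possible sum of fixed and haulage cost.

452

Open {D1, D2, D3}: assign each demand point to its cheapest open site.
  R-α→D2 10×7=70, R-β→D3 6×5=30, R-γ→D1 18×7=126, R-δ→D2 4×4=16, R-ε→D2 7×6=42, R-ζ→D3 11×4=44
  haulage cost 328, fixed 124 → total 452.
Compare {D1, D3}: haulage cost 356 + fixed 104 = 460.
Compare {D1, D2}: haulage cost 408 + fixed 63 = 471.
Compare {D2, D3}: haulage cost 400 + fixed 81 = 481.
All other subsets cost ≥ 460. Minimum total cost: 452.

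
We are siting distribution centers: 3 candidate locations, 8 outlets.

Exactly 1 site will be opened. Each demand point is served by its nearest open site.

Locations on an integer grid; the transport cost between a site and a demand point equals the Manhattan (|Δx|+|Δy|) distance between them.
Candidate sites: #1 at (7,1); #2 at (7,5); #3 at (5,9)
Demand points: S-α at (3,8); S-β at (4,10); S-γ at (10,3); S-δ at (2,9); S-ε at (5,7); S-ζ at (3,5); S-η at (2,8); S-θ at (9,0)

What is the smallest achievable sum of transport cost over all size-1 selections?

Open {#3}.
  S-α→#3 3, S-β→#3 2, S-γ→#3 11, S-δ→#3 3, S-ε→#3 2, S-ζ→#3 6, S-η→#3 4, S-θ→#3 13  ⇒ total 44.
Compare {#2}: total 52.
Compare {#1}: total 72.

44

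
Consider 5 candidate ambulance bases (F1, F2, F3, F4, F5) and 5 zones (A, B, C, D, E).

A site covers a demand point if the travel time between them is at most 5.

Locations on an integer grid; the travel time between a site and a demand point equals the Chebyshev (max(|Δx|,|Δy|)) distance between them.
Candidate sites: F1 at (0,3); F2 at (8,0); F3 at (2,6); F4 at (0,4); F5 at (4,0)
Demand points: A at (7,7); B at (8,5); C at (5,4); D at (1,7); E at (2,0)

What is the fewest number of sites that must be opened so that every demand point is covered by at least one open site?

2

Coverage sets (demand points within 5 of each site):
  F1: {C, D, E}
  F2: {B, C}
  F3: {A, C, D}
  F4: {C, D, E}
  F5: {B, C, E}
No single site covers all 5 demand points.
But {F3, F5} covers everything, so the minimum is 2.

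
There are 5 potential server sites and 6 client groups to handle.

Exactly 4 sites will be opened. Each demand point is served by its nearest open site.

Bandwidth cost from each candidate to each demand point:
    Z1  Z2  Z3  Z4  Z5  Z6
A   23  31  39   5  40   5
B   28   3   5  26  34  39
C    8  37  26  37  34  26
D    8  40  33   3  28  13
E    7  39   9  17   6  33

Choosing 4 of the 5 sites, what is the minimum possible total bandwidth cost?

29

Open {A, B, D, E}.
  Z1→E 7, Z2→B 3, Z3→B 5, Z4→D 3, Z5→E 6, Z6→A 5  ⇒ total 29.
Compare {A, B, C, E}: total 31.
Compare {B, C, D, E}: total 37.
No size-4 selection does better; minimum is 29.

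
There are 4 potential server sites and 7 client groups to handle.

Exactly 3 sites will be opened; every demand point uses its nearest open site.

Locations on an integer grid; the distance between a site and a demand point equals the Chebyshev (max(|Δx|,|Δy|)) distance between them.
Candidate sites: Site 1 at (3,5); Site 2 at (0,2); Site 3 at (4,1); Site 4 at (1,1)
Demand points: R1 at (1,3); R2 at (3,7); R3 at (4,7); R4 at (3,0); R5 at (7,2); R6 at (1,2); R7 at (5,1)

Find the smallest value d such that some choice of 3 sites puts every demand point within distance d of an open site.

3

Open {Site 1, Site 2, Site 3}.
  Farthest demand point is R5 at distance 3 (to Site 3); all others are ≤ 3.
With {Site 1, Site 3, Site 4} the worst case is 3.
With {Site 1, Site 2, Site 4} the worst case is 4.
No size-3 selection achieves below 3.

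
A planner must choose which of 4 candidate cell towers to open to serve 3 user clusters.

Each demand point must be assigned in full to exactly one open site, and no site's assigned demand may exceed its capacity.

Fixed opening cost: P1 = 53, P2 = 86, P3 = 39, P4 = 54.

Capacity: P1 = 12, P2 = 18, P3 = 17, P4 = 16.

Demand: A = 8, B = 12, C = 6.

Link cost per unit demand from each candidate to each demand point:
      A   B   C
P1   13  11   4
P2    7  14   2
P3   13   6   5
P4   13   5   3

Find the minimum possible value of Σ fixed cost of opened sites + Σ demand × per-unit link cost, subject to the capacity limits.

Open {P2, P3}; cheapest assignment that respects the capacities:
  P2 (cap 18, load 14): A, C — cost 8×7 + 6×2 = 68
  P3 (cap 17, load 12): B — cost 12×6 = 72
  Shipping 140, fixed 125 → total 265.
  Any other capacity-feasible assignment to {P2, P3} ships for at least 140.
Compare {P2, P4}: its best feasible assignment gives total 268.
Compare {P3, P4}: its best feasible assignment gives total 287.
Every other set of open sites that can feasibly serve all demand totals ≥ 268 even under its best assignment. Minimum: 265.

265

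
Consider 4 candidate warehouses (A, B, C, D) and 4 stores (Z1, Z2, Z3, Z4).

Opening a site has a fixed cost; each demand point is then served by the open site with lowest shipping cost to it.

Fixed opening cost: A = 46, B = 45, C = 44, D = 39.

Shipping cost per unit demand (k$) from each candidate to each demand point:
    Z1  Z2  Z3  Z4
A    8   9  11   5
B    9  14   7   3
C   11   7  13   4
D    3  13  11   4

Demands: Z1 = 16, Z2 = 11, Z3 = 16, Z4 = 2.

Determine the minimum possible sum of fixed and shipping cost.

371

Open {B, C, D}: assign each demand point to its cheapest open site.
  Z1→D 16×3=48, Z2→C 11×7=77, Z3→B 16×7=112, Z4→B 2×3=6
  shipping cost 243, fixed 128 → total 371.
Compare {C, D}: shipping cost 309 + fixed 83 = 392.
Compare {B, D}: shipping cost 309 + fixed 84 = 393.
Compare {A, B, D}: shipping cost 265 + fixed 130 = 395.
All other subsets cost ≥ 392. Minimum total cost: 371.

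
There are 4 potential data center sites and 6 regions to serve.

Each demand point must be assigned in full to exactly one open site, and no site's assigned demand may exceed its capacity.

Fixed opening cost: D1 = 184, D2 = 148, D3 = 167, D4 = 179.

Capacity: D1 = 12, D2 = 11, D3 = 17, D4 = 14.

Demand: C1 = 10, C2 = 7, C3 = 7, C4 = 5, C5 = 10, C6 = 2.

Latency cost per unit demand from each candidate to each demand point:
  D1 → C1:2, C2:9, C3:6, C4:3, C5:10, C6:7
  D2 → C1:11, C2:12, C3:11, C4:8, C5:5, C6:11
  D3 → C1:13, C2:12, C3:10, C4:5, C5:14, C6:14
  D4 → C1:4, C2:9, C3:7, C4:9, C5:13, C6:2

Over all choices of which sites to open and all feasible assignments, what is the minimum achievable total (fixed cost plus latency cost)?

839

Open {D2, D3, D4}; cheapest assignment that respects the capacities:
  D2 (cap 11, load 10): C5 — cost 10×5 = 50
  D3 (cap 17, load 17): C1, C4, C6 — cost 10×13 + 5×5 + 2×14 = 183
  D4 (cap 14, load 14): C2, C3 — cost 7×9 + 7×7 = 112
  Shipping 345, fixed 494 → total 839.
  Any other capacity-feasible assignment to {D2, D3, D4} ships for at least 345.
Compare {D1, D3, D4}: its best feasible assignment gives total 841.
Compare {D1, D2, D3, D4}: its best feasible assignment gives total 899.
Every other set of open sites that can feasibly serve all demand totals ≥ 841 even under its best assignment. Minimum: 839.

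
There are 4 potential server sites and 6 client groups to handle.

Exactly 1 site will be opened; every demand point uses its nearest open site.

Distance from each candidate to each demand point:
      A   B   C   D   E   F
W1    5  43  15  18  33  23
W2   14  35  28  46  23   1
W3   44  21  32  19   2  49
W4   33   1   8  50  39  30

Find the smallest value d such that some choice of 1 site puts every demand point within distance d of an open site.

43

Open {W1}.
  Farthest demand point is B at distance 43 (to W1); all others are ≤ 43.
With {W2} the worst case is 46.
With {W3} the worst case is 49.
No size-1 selection achieves below 43.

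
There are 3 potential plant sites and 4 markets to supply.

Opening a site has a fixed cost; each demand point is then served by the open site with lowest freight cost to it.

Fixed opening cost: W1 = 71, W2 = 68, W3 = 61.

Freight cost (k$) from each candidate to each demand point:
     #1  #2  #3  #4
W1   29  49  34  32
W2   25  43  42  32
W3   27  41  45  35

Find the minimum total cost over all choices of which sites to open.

209

Open {W3}: assign each demand point to its cheapest open site.
  #1→W3 27, #2→W3 41, #3→W3 45, #4→W3 35
  freight cost 148, fixed 61 → total 209.
Compare {W2}: freight cost 142 + fixed 68 = 210.
Compare {W1}: freight cost 144 + fixed 71 = 215.
Compare {W1, W3}: freight cost 134 + fixed 132 = 266.
All other subsets cost ≥ 210. Minimum total cost: 209.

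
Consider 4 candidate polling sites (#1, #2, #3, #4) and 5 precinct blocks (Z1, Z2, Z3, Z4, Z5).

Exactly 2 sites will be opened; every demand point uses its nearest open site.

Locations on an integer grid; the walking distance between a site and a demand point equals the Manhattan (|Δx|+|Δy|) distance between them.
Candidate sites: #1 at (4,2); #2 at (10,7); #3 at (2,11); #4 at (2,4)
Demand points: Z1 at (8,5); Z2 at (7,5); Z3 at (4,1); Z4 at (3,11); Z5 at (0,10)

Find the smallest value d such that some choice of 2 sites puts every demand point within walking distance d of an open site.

Open {#1, #3}.
  Farthest demand point is Z1 at walking distance 7 (to #1); all others are ≤ 7.
With {#3, #4} the worst case is 7.
With {#1, #4} the worst case is 8.
No size-2 selection achieves below 7.

7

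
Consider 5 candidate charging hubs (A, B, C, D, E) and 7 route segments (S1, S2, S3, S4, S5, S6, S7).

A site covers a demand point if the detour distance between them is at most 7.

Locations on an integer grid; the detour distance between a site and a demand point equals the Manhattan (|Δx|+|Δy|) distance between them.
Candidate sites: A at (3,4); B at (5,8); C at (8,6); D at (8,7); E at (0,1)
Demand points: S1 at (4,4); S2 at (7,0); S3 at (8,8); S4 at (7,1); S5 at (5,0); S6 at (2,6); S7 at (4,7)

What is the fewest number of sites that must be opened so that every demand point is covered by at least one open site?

2

Coverage sets (demand points within 7 of each site):
  A: {S1, S4, S5, S6, S7}
  B: {S1, S3, S6, S7}
  C: {S1, S2, S3, S4, S6, S7}
  D: {S1, S3, S4, S6, S7}
  E: {S1, S4, S5, S6}
No single site covers all 7 demand points.
But {A, C} covers everything, so the minimum is 2.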